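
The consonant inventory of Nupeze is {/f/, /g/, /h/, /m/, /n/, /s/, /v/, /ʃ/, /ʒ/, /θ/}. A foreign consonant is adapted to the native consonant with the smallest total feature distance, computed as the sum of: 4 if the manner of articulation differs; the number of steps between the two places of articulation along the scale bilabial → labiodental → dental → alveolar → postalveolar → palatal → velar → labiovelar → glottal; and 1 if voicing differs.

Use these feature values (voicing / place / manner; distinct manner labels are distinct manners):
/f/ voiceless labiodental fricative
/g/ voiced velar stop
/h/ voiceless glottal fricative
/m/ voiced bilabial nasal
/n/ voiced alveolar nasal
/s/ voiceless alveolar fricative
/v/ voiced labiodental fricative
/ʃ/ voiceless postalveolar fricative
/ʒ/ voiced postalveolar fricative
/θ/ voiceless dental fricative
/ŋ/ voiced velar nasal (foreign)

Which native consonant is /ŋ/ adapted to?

/n/ is closest: same manner (nasal), place distance 3 (velar→alveolar), same voicing; total 3. Next closest is /g/ at distance 4.

n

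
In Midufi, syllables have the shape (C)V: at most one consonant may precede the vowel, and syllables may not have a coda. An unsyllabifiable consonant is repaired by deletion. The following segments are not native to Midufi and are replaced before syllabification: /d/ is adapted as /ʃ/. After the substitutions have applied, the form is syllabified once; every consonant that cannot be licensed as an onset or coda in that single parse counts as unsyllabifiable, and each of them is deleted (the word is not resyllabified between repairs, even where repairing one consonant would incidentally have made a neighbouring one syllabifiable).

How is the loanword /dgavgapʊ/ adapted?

Substitution: /d/ → /ʃ/, giving /ʃgavgapʊ/.
Syllabifying with onset maximization leaves /ʃ/, /v/ stranded (no codas are permitted; onsets are limited to one consonant).
Each unlicensed consonant is deleted: /ʃ/, /v/.

gagapʊ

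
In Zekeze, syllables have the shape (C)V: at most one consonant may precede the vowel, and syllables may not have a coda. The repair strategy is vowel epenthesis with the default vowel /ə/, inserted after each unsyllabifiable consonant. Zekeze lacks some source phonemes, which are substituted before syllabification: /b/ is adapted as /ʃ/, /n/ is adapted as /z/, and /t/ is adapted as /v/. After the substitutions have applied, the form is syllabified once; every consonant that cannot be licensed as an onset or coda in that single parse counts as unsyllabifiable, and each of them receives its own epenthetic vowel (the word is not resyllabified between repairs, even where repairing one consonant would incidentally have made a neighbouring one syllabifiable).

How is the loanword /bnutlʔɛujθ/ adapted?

ʃəzuvələʔɛujəθə

Substitution: /b/ → /ʃ/, /n/ → /z/, /t/ → /v/, giving /ʃzuvlʔɛujθ/.
The consonants /ʃ/, /v/, /l/, /j/, /θ/ cannot be parsed into a legal (C)V syllable (no codas are permitted; onsets are limited to one consonant).
Inserting the epenthetic vowel yields /ʃ/ → /ʃə/, /v/ → /və/, /l/ → /lə/, /j/ → /jə/, /θ/ → /θə/.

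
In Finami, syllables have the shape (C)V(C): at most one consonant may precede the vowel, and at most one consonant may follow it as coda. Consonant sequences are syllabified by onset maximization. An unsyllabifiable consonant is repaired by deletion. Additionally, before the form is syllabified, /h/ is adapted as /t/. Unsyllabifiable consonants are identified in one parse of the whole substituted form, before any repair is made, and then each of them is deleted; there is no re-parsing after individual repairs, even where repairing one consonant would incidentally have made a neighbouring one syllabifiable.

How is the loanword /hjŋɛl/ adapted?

Substitution: /h/ → /t/, giving /tjŋɛl/.
Under (C)V(C), the unsyllabifiable consonants are /t/, /j/ (at most one coda consonant is licensed; onsets are limited to one consonant).
Deleting the stranded consonants removes /t/, /j/.

ŋɛl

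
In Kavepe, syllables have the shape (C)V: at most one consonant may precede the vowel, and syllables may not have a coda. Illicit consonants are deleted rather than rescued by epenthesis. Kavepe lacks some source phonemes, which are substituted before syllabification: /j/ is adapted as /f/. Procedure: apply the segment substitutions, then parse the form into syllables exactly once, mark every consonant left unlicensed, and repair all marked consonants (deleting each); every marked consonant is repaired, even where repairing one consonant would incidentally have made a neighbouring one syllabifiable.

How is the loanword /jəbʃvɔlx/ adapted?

fəvɔ

Substitution: /j/ → /f/, giving /fəbʃvɔlx/.
Under (C)V, the unsyllabifiable consonants are /b/, /ʃ/, /l/, /x/ (no codas are permitted; onsets are limited to one consonant).
Deleting the stranded consonants removes /b/, /ʃ/, /l/, /x/.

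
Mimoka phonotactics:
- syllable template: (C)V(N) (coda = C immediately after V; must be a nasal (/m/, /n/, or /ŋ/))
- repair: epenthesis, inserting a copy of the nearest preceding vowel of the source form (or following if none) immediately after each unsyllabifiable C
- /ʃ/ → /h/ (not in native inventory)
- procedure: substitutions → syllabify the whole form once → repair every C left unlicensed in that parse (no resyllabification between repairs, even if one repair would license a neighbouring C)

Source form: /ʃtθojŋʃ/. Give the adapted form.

Substitution: /ʃ/ → /h/, giving /htθojŋh/.
Under (C)V(N), the unsyllabifiable consonants are /h/, /t/, /j/, /ŋ/, /h/ (only a nasal (/m/, /n/, or /ŋ/) is licensed in coda position; onsets are limited to one consonant).
Each unlicensed consonant becomes the onset of a new syllable: /h/ → /ho/, /t/ → /to/, /j/ → /jo/, /ŋ/ → /ŋo/, /h/ → /ho/.

hotoθojoŋoho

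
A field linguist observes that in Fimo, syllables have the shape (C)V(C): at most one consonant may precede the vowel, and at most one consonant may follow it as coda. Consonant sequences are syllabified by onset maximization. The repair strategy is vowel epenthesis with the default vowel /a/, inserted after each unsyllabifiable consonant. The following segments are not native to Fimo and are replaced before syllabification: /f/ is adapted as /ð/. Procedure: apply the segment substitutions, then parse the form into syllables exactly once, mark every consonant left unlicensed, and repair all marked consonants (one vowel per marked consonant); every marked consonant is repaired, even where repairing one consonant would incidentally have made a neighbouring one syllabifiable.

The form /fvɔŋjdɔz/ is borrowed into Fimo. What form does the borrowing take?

Substitution: /f/ → /ð/, giving /ðvɔŋjdɔz/.
Under (C)V(C), the unsyllabifiable consonants are /ð/, /j/ (at most one coda consonant is licensed; onsets are limited to one consonant).
Epenthesis after each stranded consonant: /ð/ → /ða/, /j/ → /ja/.

ðavɔŋjadɔz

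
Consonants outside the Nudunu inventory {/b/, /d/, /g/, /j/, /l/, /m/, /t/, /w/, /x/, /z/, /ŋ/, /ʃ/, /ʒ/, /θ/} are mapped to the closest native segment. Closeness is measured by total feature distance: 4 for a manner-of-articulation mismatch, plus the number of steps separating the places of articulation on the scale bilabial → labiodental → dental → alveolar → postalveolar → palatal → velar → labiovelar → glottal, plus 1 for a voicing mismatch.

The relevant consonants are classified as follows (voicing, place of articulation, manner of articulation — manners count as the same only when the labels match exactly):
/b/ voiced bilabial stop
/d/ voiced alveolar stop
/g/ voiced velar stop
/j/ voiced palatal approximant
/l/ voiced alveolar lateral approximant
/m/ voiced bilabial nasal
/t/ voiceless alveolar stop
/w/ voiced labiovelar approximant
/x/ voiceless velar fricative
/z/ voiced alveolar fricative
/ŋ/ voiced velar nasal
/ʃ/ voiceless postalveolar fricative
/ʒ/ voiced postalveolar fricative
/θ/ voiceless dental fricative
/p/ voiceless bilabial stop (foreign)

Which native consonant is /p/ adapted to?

/b/ is closest: same manner (stop), place distance 0 (bilabial→bilabial), voicing differs (+1); total 1. Next closest is /t/ at distance 3.

b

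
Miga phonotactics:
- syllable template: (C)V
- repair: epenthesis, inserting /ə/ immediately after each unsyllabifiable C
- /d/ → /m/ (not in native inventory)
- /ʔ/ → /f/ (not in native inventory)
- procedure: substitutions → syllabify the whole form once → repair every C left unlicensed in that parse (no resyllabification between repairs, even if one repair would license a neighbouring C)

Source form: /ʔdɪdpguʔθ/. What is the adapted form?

fəmɪməpəgufəθə

Substitution: /ʔ/ → /f/, /d/ → /m/, giving /fmɪmpgufθ/.
The consonants /f/, /m/, /p/, /f/, /θ/ cannot be parsed into a legal (C)V syllable (no codas are permitted; onsets are limited to one consonant).
Each unlicensed consonant becomes the onset of a new syllable: /f/ → /fə/, /m/ → /mə/, /p/ → /pə/, /f/ → /fə/, /θ/ → /θə/.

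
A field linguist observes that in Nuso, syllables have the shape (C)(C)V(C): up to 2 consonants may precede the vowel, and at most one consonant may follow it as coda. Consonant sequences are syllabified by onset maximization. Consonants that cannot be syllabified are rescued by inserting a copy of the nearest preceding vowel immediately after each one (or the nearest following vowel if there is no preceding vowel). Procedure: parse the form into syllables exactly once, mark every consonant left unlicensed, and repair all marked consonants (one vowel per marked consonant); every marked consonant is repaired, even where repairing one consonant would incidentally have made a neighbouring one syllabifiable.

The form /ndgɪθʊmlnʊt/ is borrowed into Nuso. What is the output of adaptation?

nɪdgɪθʊmlnʊt

The consonants /n/ cannot be parsed into a legal (C)(C)V(C) syllable (at most one coda consonant is licensed; onsets may contain at most 2 consonants).
Inserting the epenthetic vowel yields /n/ → /nɪ/.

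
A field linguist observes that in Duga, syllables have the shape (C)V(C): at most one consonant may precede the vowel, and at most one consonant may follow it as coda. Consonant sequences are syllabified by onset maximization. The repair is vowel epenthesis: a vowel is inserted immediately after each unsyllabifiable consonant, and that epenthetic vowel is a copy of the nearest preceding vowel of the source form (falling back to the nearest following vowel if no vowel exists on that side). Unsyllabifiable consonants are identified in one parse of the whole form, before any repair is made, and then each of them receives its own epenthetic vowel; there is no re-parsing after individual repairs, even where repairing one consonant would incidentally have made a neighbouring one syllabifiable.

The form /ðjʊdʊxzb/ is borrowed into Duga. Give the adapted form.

ðʊjʊdʊxzʊbʊ

Syllabifying with onset maximization leaves /ð/, /z/, /b/ stranded (at most one coda consonant is licensed; onsets are limited to one consonant).
Inserting the epenthetic vowel yields /ð/ → /ðʊ/, /z/ → /zʊ/, /b/ → /bʊ/.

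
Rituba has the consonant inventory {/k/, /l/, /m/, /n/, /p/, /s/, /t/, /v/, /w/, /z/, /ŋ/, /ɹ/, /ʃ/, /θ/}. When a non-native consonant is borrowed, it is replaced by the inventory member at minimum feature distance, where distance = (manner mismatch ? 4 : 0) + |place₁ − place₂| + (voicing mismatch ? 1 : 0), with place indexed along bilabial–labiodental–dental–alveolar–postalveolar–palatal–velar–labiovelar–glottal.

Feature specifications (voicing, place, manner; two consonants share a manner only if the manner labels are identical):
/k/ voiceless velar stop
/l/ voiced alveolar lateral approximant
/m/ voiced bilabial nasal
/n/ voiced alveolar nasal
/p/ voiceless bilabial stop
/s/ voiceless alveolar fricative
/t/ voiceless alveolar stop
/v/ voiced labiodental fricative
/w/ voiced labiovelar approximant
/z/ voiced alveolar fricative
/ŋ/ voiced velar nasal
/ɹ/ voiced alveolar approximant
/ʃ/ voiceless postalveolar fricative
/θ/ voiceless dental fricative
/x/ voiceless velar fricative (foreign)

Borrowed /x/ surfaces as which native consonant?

/ʃ/ is closest: same manner (fricative), place distance 2 (velar→postalveolar), same voicing; total 2. Next closest is /s/ at distance 3.

ʃ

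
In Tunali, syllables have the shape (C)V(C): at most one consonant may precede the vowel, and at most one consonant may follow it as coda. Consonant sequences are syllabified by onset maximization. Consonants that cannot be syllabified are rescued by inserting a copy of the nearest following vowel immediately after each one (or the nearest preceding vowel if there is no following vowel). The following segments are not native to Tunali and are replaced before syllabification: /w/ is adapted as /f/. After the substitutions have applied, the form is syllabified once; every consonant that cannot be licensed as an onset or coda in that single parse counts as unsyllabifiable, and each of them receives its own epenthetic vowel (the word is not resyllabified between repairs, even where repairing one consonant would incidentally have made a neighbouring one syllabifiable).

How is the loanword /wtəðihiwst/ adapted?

fətəðihifsiti

Substitution: /w/ → /f/, giving /ftəðihifst/.
Syllabifying with onset maximization leaves /f/, /s/, /t/ stranded (at most one coda consonant is licensed; onsets are limited to one consonant).
Each unlicensed consonant becomes the onset of a new syllable: /f/ → /fə/, /s/ → /si/, /t/ → /ti/.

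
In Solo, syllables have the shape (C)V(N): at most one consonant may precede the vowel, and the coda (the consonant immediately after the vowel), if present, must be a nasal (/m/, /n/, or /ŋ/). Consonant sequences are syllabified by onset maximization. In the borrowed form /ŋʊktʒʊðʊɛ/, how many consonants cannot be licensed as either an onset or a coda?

2

Under (C)V(N), the unsyllabifiable consonants are /k/, /t/ (only a nasal (/m/, /n/, or /ŋ/) is licensed in coda position; onsets are limited to one consonant).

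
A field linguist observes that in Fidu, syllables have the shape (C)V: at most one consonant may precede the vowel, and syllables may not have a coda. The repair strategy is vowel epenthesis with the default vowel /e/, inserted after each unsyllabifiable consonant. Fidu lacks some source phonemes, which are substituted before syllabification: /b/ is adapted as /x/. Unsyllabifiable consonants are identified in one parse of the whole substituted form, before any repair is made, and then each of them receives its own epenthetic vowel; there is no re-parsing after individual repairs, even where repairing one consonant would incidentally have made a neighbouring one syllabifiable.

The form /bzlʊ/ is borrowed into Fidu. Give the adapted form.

Substitution: /b/ → /x/, giving /xzlʊ/.
The consonants /x/, /z/ cannot be parsed into a legal (C)V syllable (no codas are permitted; onsets are limited to one consonant).
Each unlicensed consonant becomes the onset of a new syllable: /x/ → /xe/, /z/ → /ze/.

xezelʊ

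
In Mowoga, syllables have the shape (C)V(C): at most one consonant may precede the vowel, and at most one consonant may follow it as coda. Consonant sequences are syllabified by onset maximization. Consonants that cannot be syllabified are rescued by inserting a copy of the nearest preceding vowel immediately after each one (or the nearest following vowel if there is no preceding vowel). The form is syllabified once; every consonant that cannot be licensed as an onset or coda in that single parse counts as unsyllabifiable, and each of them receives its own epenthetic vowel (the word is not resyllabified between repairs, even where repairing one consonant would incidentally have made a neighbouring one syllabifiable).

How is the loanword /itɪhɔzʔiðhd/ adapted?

Syllabifying with onset maximization leaves /h/, /d/ stranded (at most one coda consonant is licensed; onsets are limited to one consonant).
Epenthesis after each stranded consonant: /h/ → /hi/, /d/ → /di/.

itɪhɔzʔiðhidi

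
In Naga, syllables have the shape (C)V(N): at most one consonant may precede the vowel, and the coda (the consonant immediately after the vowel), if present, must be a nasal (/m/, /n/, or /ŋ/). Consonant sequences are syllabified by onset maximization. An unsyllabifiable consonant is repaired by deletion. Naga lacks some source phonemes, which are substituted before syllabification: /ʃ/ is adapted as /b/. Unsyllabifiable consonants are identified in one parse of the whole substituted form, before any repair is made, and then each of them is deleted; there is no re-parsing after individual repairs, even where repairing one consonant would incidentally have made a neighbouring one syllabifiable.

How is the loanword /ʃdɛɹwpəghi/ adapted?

Substitution: /ʃ/ → /b/, giving /bdɛɹwpəghi/.
Under (C)V(N), the unsyllabifiable consonants are /b/, /ɹ/, /w/, /g/ (only a nasal (/m/, /n/, or /ŋ/) is licensed in coda position; onsets are limited to one consonant).
Deleting the stranded consonants removes /b/, /ɹ/, /w/, /g/.

dɛpəhi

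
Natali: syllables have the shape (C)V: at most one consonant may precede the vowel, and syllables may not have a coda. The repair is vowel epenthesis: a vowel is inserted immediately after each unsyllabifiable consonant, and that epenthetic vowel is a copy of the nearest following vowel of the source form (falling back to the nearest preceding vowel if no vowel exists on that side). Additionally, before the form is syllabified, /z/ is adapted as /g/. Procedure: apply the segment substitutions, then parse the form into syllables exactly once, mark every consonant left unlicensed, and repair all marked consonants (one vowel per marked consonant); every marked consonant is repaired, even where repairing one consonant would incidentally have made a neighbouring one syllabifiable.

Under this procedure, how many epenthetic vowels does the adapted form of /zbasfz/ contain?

After substitution the input is /gbasfg/.
The unsyllabifiable consonants are /g/, /s/, /f/, /g/; each receives one epenthetic vowel.

4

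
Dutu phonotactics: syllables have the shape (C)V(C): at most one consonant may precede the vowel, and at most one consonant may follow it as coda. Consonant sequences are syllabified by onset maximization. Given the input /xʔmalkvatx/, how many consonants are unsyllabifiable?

4

Under (C)V(C), the unsyllabifiable consonants are /x/, /ʔ/, /k/, /x/ (at most one coda consonant is licensed; onsets are limited to one consonant).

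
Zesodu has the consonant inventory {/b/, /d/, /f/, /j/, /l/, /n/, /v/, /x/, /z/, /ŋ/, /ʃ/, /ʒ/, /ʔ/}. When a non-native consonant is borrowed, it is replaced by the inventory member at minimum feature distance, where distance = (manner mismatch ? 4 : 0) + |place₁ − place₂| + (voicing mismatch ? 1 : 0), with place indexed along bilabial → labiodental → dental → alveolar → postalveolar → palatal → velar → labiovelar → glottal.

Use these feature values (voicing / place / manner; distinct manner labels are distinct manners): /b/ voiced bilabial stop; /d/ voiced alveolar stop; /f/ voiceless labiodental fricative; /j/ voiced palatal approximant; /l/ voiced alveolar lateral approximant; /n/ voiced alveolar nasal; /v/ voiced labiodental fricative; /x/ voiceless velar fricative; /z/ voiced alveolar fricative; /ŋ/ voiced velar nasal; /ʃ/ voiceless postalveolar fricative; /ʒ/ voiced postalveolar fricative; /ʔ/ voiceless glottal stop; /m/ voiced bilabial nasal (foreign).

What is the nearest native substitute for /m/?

n

/n/ is closest: same manner (nasal), place distance 3 (bilabial→alveolar), same voicing; total 3. Next closest is /b/ at distance 4.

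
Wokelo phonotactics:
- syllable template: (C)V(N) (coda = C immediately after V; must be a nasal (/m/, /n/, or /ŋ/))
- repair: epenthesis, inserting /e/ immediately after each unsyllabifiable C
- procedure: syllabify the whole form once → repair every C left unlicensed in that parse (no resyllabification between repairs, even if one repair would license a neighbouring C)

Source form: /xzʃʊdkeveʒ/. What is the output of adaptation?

xezeʃʊdekeveʒe

The consonants /x/, /z/, /d/, /ʒ/ cannot be parsed into a legal (C)V(N) syllable (only a nasal (/m/, /n/, or /ŋ/) is licensed in coda position; onsets are limited to one consonant).
Epenthesis after each stranded consonant: /x/ → /xe/, /z/ → /ze/, /d/ → /de/, /ʒ/ → /ʒe/.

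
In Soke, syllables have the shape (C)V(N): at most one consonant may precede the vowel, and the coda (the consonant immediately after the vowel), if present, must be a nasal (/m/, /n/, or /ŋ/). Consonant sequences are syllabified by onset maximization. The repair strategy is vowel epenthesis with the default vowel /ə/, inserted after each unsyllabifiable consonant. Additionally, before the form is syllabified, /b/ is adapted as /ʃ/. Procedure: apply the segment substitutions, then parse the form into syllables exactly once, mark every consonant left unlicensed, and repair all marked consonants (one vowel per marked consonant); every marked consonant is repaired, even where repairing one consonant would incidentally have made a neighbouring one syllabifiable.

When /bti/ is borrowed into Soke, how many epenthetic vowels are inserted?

After substitution the input is /ʃti/.
The unsyllabifiable consonants are /ʃ/; each receives one epenthetic vowel.

1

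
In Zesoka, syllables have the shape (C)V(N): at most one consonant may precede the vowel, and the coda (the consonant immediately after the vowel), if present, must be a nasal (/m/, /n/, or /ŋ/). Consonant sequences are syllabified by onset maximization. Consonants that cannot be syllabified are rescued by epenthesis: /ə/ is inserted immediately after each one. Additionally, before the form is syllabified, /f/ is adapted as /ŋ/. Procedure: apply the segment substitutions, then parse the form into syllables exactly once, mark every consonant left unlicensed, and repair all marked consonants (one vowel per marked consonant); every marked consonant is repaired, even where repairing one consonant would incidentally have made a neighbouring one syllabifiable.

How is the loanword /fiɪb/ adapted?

ŋiɪbə

Substitution: /f/ → /ŋ/, giving /ŋiɪb/.
The consonants /b/ cannot be parsed into a legal (C)V(N) syllable (only a nasal (/m/, /n/, or /ŋ/) is licensed in coda position; onsets are limited to one consonant).
Inserting the epenthetic vowel yields /b/ → /bə/.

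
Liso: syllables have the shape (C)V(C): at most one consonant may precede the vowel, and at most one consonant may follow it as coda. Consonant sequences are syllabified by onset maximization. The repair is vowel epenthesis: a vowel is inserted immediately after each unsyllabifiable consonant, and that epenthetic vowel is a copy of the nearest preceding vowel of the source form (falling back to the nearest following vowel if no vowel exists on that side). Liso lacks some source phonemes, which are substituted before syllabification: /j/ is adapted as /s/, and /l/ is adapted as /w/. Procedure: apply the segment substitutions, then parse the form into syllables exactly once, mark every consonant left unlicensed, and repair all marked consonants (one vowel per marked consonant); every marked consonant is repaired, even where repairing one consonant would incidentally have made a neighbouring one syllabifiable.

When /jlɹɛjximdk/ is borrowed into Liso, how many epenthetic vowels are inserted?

4

After substitution the input is /swɹɛsximdk/.
The unsyllabifiable consonants are /s/, /w/, /d/, /k/; each receives one epenthetic vowel.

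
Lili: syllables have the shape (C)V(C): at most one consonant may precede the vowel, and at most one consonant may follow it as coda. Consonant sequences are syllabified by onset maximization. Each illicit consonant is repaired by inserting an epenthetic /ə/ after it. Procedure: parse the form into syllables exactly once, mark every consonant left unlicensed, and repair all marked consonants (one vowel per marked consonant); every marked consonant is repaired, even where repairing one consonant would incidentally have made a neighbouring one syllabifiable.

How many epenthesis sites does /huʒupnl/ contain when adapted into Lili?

The unsyllabifiable consonants are /n/, /l/; each receives one epenthetic vowel.

2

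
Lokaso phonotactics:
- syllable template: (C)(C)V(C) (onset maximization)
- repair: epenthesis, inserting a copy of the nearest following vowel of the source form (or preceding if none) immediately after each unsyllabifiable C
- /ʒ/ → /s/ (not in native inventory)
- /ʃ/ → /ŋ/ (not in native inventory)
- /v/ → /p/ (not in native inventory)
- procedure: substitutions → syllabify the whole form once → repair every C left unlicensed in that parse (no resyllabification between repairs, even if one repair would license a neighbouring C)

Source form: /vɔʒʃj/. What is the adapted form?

Substitution: /v/ → /p/, /ʒ/ → /s/, /ʃ/ → /ŋ/, giving /pɔsŋj/.
The consonants /ŋ/, /j/ cannot be parsed into a legal (C)(C)V(C) syllable (at most one coda consonant is licensed; onsets may contain at most 2 consonants).
Inserting the epenthetic vowel yields /ŋ/ → /ŋɔ/, /j/ → /jɔ/.

pɔsŋɔjɔ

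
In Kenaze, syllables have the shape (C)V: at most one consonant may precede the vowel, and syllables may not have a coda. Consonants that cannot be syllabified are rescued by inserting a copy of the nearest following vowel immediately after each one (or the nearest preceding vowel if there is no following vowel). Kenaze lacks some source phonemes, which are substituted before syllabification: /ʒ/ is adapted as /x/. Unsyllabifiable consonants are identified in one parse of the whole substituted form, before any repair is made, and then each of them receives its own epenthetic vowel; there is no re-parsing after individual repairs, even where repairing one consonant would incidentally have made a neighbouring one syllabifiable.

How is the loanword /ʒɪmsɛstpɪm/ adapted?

Substitution: /ʒ/ → /x/, giving /xɪmsɛstpɪm/.
The consonants /m/, /s/, /t/, /m/ cannot be parsed into a legal (C)V syllable (no codas are permitted; onsets are limited to one consonant).
Inserting the epenthetic vowel yields /m/ → /mɛ/, /s/ → /sɪ/, /t/ → /tɪ/, /m/ → /mɪ/.

xɪmɛsɛsɪtɪpɪmɪ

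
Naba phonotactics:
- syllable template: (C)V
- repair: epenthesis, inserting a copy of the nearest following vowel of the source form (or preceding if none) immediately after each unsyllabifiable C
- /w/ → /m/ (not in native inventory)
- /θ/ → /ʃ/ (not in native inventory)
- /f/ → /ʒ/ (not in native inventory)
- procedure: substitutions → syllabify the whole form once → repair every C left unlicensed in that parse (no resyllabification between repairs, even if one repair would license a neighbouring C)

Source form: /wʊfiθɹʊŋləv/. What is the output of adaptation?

Substitution: /w/ → /m/, /f/ → /ʒ/, /θ/ → /ʃ/, giving /mʊʒiʃɹʊŋləv/.
Syllabifying with onset maximization leaves /ʃ/, /ŋ/, /v/ stranded (no codas are permitted; onsets are limited to one consonant).
Inserting the epenthetic vowel yields /ʃ/ → /ʃʊ/, /ŋ/ → /ŋə/, /v/ → /və/.

mʊʒiʃʊɹʊŋələvə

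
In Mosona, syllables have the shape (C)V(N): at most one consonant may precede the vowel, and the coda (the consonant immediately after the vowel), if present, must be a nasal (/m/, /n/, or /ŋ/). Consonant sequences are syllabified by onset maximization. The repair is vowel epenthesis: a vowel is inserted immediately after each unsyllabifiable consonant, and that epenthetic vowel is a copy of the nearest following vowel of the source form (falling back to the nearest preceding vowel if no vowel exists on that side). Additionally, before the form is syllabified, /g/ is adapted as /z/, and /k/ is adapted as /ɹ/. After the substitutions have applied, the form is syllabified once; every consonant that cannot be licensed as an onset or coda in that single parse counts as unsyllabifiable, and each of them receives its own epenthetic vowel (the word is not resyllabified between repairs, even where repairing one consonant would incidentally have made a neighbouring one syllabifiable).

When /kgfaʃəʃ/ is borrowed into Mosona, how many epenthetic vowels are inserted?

After substitution the input is /ɹzfaʃəʃ/.
The unsyllabifiable consonants are /ɹ/, /z/, /ʃ/; each receives one epenthetic vowel.

3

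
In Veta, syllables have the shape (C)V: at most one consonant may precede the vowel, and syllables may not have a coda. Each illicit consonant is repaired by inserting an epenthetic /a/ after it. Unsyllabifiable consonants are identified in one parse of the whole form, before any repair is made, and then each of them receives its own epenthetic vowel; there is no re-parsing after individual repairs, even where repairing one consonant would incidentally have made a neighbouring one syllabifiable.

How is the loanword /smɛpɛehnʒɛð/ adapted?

samɛpɛehanaʒɛða

Under (C)V, the unsyllabifiable consonants are /s/, /h/, /n/, /ð/ (no codas are permitted; onsets are limited to one consonant).
Each unlicensed consonant becomes the onset of a new syllable: /s/ → /sa/, /h/ → /ha/, /n/ → /na/, /ð/ → /ða/.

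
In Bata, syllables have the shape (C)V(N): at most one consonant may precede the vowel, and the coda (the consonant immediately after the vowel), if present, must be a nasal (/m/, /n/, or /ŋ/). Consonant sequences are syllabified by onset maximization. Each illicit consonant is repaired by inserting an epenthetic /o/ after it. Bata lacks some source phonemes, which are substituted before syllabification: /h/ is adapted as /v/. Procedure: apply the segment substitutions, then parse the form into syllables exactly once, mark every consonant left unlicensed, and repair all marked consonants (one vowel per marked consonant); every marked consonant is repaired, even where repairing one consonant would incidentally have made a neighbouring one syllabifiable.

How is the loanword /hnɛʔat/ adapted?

vonɛʔato

Substitution: /h/ → /v/, giving /vnɛʔat/.
Under (C)V(N), the unsyllabifiable consonants are /v/, /t/ (only a nasal (/m/, /n/, or /ŋ/) is licensed in coda position; onsets are limited to one consonant).
Epenthesis after each stranded consonant: /v/ → /vo/, /t/ → /to/.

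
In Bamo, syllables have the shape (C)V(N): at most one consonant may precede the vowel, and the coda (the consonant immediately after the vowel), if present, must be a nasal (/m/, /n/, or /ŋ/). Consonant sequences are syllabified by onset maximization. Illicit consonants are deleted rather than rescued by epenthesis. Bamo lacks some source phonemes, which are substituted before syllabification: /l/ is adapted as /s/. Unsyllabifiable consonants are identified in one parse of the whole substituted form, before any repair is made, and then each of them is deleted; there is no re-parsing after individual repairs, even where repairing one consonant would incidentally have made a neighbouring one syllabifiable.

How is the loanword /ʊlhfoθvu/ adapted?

ʊfovu

Substitution: /l/ → /s/, giving /ʊshfoθvu/.
The consonants /s/, /h/, /θ/ cannot be parsed into a legal (C)V(N) syllable (only a nasal (/m/, /n/, or /ŋ/) is licensed in coda position; onsets are limited to one consonant).
Deletion applies to /s/, /h/, /θ/.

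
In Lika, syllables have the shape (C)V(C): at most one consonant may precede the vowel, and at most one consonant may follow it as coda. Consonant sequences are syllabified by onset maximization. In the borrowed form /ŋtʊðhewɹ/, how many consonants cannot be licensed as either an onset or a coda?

Syllabifying with onset maximization leaves /ŋ/, /ɹ/ stranded (at most one coda consonant is licensed; onsets are limited to one consonant).

2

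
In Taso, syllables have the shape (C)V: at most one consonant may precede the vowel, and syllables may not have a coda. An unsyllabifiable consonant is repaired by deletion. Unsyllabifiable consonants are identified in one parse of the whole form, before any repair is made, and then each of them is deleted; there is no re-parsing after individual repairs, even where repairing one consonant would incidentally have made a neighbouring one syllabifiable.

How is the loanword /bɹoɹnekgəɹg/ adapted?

ɹonegə

The consonants /b/, /ɹ/, /k/, /ɹ/, /g/ cannot be parsed into a legal (C)V syllable (no codas are permitted; onsets are limited to one consonant).
Each unlicensed consonant is deleted: /b/, /ɹ/, /k/, /ɹ/, /g/.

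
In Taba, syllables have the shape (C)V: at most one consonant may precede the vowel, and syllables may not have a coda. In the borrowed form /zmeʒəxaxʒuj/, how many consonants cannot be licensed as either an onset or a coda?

The consonants /z/, /x/, /j/ cannot be parsed into a legal (C)V syllable (no codas are permitted; onsets are limited to one consonant).

3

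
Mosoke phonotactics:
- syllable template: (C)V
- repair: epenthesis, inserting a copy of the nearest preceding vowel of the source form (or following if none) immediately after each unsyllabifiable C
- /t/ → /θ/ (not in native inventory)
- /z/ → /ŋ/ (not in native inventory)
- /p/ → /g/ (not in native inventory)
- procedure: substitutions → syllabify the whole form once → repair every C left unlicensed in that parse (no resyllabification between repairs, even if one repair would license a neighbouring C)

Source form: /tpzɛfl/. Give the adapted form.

Substitution: /t/ → /θ/, /p/ → /g/, /z/ → /ŋ/, giving /θgŋɛfl/.
The consonants /θ/, /g/, /f/, /l/ cannot be parsed into a legal (C)V syllable (no codas are permitted; onsets are limited to one consonant).
Each unlicensed consonant becomes the onset of a new syllable: /θ/ → /θɛ/, /g/ → /gɛ/, /f/ → /fɛ/, /l/ → /lɛ/.

θɛgɛŋɛfɛlɛ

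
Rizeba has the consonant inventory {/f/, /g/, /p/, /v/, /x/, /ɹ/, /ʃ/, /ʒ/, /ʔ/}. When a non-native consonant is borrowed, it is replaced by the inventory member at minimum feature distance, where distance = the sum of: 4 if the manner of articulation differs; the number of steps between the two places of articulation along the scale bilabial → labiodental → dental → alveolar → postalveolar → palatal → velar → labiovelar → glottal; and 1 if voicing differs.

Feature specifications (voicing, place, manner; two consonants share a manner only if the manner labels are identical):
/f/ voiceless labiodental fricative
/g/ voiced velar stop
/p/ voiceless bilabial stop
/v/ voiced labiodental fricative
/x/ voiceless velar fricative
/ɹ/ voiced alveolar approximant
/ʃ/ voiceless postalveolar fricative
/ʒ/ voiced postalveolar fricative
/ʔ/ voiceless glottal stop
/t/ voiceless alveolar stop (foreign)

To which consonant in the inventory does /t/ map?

p

/p/ is closest: same manner (stop), place distance 3 (alveolar→bilabial), same voicing; total 3. Next closest is /g/ at distance 4.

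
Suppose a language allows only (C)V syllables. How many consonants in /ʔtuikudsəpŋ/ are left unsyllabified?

Under (C)V, the unsyllabifiable consonants are /ʔ/, /d/, /p/, /ŋ/ (no codas are permitted; onsets are limited to one consonant).

4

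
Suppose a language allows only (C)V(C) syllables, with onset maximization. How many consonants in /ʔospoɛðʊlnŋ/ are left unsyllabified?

Syllabifying with onset maximization leaves /n/, /ŋ/ stranded (at most one coda consonant is licensed; onsets are limited to one consonant).

2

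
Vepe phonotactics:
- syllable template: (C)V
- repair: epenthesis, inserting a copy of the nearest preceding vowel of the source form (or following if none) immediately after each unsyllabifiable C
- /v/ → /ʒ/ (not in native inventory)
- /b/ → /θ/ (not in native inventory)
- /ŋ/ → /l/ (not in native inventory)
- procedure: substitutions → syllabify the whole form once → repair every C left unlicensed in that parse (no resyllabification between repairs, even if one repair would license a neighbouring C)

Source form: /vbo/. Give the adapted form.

ʒoθo

Substitution: /v/ → /ʒ/, /b/ → /θ/, giving /ʒθo/.
Under (C)V, the unsyllabifiable consonants are /ʒ/ (no codas are permitted; onsets are limited to one consonant).
Epenthesis after each stranded consonant: /ʒ/ → /ʒo/.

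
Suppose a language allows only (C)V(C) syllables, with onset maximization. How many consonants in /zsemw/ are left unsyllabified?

Under (C)V(C), the unsyllabifiable consonants are /z/, /w/ (at most one coda consonant is licensed; onsets are limited to one consonant).

2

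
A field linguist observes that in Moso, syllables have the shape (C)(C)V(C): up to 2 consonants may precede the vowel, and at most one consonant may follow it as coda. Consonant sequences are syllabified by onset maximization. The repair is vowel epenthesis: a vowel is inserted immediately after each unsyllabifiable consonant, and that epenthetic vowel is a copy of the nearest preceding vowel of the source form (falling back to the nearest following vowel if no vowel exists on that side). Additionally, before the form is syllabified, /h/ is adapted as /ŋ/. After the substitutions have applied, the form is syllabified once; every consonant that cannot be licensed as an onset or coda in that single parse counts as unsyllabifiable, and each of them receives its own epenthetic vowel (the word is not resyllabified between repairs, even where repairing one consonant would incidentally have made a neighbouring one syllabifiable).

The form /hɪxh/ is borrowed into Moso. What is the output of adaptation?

ŋɪxŋɪ

Substitution: /h/ → /ŋ/, giving /ŋɪxŋ/.
Syllabifying with onset maximization leaves /ŋ/ stranded (at most one coda consonant is licensed; onsets may contain at most 2 consonants).
Each unlicensed consonant becomes the onset of a new syllable: /ŋ/ → /ŋɪ/.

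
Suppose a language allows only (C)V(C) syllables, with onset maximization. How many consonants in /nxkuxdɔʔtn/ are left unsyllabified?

The consonants /n/, /x/, /t/, /n/ cannot be parsed into a legal (C)V(C) syllable (at most one coda consonant is licensed; onsets are limited to one consonant).

4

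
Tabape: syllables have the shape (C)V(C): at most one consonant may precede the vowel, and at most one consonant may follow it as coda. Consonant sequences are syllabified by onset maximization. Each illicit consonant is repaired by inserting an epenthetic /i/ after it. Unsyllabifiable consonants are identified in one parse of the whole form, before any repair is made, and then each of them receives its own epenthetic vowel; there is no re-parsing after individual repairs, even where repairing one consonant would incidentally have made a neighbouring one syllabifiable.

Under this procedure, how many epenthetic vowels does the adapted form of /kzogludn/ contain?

2

The unsyllabifiable consonants are /k/, /n/; each receives one epenthetic vowel.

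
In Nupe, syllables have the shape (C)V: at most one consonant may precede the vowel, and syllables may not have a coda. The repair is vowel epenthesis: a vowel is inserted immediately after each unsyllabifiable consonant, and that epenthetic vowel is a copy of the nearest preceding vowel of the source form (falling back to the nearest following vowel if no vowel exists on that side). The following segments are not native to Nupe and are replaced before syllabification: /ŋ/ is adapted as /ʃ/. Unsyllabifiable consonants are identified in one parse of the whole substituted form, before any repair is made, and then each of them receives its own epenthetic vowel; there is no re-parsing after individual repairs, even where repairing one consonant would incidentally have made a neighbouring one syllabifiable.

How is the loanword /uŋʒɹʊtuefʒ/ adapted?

Substitution: /ŋ/ → /ʃ/, giving /uʃʒɹʊtuefʒ/.
The consonants /ʃ/, /ʒ/, /f/, /ʒ/ cannot be parsed into a legal (C)V syllable (no codas are permitted; onsets are limited to one consonant).
Each unlicensed consonant becomes the onset of a new syllable: /ʃ/ → /ʃu/, /ʒ/ → /ʒu/, /f/ → /fe/, /ʒ/ → /ʒe/.

uʃuʒuɹʊtuefeʒe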